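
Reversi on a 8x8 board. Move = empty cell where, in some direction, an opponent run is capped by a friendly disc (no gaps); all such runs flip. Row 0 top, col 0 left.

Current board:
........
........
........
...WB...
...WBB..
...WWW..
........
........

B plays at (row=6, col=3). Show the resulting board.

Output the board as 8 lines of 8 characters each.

Answer: ........
........
........
...WB...
...WBB..
...WBW..
...B....
........

Derivation:
Place B at (6,3); scan 8 dirs for brackets.
Dir NW: first cell '.' (not opp) -> no flip
Dir N: opp run (5,3) (4,3) (3,3), next='.' -> no flip
Dir NE: opp run (5,4) capped by B -> flip
Dir W: first cell '.' (not opp) -> no flip
Dir E: first cell '.' (not opp) -> no flip
Dir SW: first cell '.' (not opp) -> no flip
Dir S: first cell '.' (not opp) -> no flip
Dir SE: first cell '.' (not opp) -> no flip
All flips: (5,4)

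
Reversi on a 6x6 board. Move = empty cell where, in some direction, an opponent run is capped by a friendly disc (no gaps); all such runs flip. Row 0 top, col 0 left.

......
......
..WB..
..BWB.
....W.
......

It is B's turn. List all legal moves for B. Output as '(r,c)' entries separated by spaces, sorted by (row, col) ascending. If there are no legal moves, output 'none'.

(1,1): no bracket -> illegal
(1,2): flips 1 -> legal
(1,3): no bracket -> illegal
(2,1): flips 1 -> legal
(2,4): no bracket -> illegal
(3,1): no bracket -> illegal
(3,5): no bracket -> illegal
(4,2): no bracket -> illegal
(4,3): flips 1 -> legal
(4,5): no bracket -> illegal
(5,3): no bracket -> illegal
(5,4): flips 1 -> legal
(5,5): no bracket -> illegal

Answer: (1,2) (2,1) (4,3) (5,4)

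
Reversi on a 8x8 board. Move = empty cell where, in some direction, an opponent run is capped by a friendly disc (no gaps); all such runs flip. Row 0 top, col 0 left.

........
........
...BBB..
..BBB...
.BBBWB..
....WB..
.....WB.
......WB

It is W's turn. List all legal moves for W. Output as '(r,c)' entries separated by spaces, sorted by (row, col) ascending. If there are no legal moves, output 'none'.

Answer: (1,4) (2,1) (2,2) (3,5) (3,6) (4,0) (4,6) (5,6) (6,7)

Derivation:
(1,2): no bracket -> illegal
(1,3): no bracket -> illegal
(1,4): flips 2 -> legal
(1,5): no bracket -> illegal
(1,6): no bracket -> illegal
(2,1): flips 2 -> legal
(2,2): flips 1 -> legal
(2,6): no bracket -> illegal
(3,0): no bracket -> illegal
(3,1): no bracket -> illegal
(3,5): flips 2 -> legal
(3,6): flips 1 -> legal
(4,0): flips 3 -> legal
(4,6): flips 1 -> legal
(5,0): no bracket -> illegal
(5,1): no bracket -> illegal
(5,2): no bracket -> illegal
(5,3): no bracket -> illegal
(5,6): flips 2 -> legal
(5,7): no bracket -> illegal
(6,4): no bracket -> illegal
(6,7): flips 1 -> legal
(7,5): no bracket -> illegal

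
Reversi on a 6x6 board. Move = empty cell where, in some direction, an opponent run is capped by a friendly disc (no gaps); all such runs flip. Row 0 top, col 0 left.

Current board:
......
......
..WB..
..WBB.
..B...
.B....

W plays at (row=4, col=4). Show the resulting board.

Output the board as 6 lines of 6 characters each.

Place W at (4,4); scan 8 dirs for brackets.
Dir NW: opp run (3,3) capped by W -> flip
Dir N: opp run (3,4), next='.' -> no flip
Dir NE: first cell '.' (not opp) -> no flip
Dir W: first cell '.' (not opp) -> no flip
Dir E: first cell '.' (not opp) -> no flip
Dir SW: first cell '.' (not opp) -> no flip
Dir S: first cell '.' (not opp) -> no flip
Dir SE: first cell '.' (not opp) -> no flip
All flips: (3,3)

Answer: ......
......
..WB..
..WWB.
..B.W.
.B....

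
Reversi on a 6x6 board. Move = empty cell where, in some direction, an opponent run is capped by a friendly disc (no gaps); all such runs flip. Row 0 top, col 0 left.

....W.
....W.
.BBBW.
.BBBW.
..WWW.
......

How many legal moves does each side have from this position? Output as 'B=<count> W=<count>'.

Answer: B=10 W=7

Derivation:
-- B to move --
(0,3): no bracket -> illegal
(0,5): flips 1 -> legal
(1,3): no bracket -> illegal
(1,5): flips 1 -> legal
(2,5): flips 1 -> legal
(3,5): flips 1 -> legal
(4,1): no bracket -> illegal
(4,5): flips 1 -> legal
(5,1): flips 1 -> legal
(5,2): flips 1 -> legal
(5,3): flips 2 -> legal
(5,4): flips 1 -> legal
(5,5): flips 1 -> legal
B mobility = 10
-- W to move --
(1,0): flips 2 -> legal
(1,1): flips 2 -> legal
(1,2): flips 3 -> legal
(1,3): flips 2 -> legal
(2,0): flips 4 -> legal
(3,0): flips 3 -> legal
(4,0): no bracket -> illegal
(4,1): flips 2 -> legal
W mobility = 7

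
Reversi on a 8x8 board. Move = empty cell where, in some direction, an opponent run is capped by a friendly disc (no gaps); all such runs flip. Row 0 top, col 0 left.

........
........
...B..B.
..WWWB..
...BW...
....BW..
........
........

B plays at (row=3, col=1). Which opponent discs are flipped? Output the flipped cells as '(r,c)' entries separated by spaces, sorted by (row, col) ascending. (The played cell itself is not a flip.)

Answer: (3,2) (3,3) (3,4)

Derivation:
Dir NW: first cell '.' (not opp) -> no flip
Dir N: first cell '.' (not opp) -> no flip
Dir NE: first cell '.' (not opp) -> no flip
Dir W: first cell '.' (not opp) -> no flip
Dir E: opp run (3,2) (3,3) (3,4) capped by B -> flip
Dir SW: first cell '.' (not opp) -> no flip
Dir S: first cell '.' (not opp) -> no flip
Dir SE: first cell '.' (not opp) -> no flip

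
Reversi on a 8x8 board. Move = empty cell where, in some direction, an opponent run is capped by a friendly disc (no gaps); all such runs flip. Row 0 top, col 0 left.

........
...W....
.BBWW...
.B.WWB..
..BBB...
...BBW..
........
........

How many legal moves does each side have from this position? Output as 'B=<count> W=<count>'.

Answer: B=9 W=9

Derivation:
-- B to move --
(0,2): flips 2 -> legal
(0,3): flips 3 -> legal
(0,4): flips 1 -> legal
(1,2): no bracket -> illegal
(1,4): flips 2 -> legal
(1,5): flips 2 -> legal
(2,5): flips 3 -> legal
(3,2): flips 2 -> legal
(4,5): no bracket -> illegal
(4,6): no bracket -> illegal
(5,6): flips 1 -> legal
(6,4): no bracket -> illegal
(6,5): no bracket -> illegal
(6,6): flips 1 -> legal
B mobility = 9
-- W to move --
(1,0): no bracket -> illegal
(1,1): flips 1 -> legal
(1,2): no bracket -> illegal
(2,0): flips 2 -> legal
(2,5): no bracket -> illegal
(2,6): no bracket -> illegal
(3,0): no bracket -> illegal
(3,2): no bracket -> illegal
(3,6): flips 1 -> legal
(4,0): flips 2 -> legal
(4,1): no bracket -> illegal
(4,5): no bracket -> illegal
(4,6): flips 1 -> legal
(5,1): flips 1 -> legal
(5,2): flips 3 -> legal
(6,2): no bracket -> illegal
(6,3): flips 2 -> legal
(6,4): flips 2 -> legal
(6,5): no bracket -> illegal
W mobility = 9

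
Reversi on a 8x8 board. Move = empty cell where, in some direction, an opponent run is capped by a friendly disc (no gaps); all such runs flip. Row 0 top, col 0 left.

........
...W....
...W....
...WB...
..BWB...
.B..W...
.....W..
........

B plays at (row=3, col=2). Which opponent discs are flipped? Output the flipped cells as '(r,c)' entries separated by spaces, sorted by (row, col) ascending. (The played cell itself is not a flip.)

Answer: (3,3)

Derivation:
Dir NW: first cell '.' (not opp) -> no flip
Dir N: first cell '.' (not opp) -> no flip
Dir NE: opp run (2,3), next='.' -> no flip
Dir W: first cell '.' (not opp) -> no flip
Dir E: opp run (3,3) capped by B -> flip
Dir SW: first cell '.' (not opp) -> no flip
Dir S: first cell 'B' (not opp) -> no flip
Dir SE: opp run (4,3) (5,4) (6,5), next='.' -> no flip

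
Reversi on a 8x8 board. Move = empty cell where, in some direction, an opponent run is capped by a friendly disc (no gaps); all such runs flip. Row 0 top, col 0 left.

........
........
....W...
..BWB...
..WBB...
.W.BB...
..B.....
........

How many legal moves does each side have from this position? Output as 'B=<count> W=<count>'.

-- B to move --
(1,3): no bracket -> illegal
(1,4): flips 1 -> legal
(1,5): no bracket -> illegal
(2,2): flips 1 -> legal
(2,3): flips 1 -> legal
(2,5): no bracket -> illegal
(3,1): flips 1 -> legal
(3,5): no bracket -> illegal
(4,0): flips 1 -> legal
(4,1): flips 1 -> legal
(5,0): no bracket -> illegal
(5,2): flips 1 -> legal
(6,0): no bracket -> illegal
(6,1): no bracket -> illegal
B mobility = 7
-- W to move --
(2,1): no bracket -> illegal
(2,2): flips 1 -> legal
(2,3): no bracket -> illegal
(2,5): no bracket -> illegal
(3,1): flips 1 -> legal
(3,5): flips 1 -> legal
(4,1): no bracket -> illegal
(4,5): flips 2 -> legal
(5,2): no bracket -> illegal
(5,5): flips 1 -> legal
(6,1): no bracket -> illegal
(6,3): flips 2 -> legal
(6,4): flips 4 -> legal
(6,5): no bracket -> illegal
(7,1): no bracket -> illegal
(7,2): no bracket -> illegal
(7,3): flips 1 -> legal
W mobility = 8

Answer: B=7 W=8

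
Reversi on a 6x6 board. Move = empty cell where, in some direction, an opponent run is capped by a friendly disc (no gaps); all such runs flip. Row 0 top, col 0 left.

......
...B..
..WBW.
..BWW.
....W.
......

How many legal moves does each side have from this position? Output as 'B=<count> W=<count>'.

Answer: B=7 W=6

Derivation:
-- B to move --
(1,1): no bracket -> illegal
(1,2): flips 1 -> legal
(1,4): no bracket -> illegal
(1,5): no bracket -> illegal
(2,1): flips 1 -> legal
(2,5): flips 1 -> legal
(3,1): flips 1 -> legal
(3,5): flips 3 -> legal
(4,2): no bracket -> illegal
(4,3): flips 1 -> legal
(4,5): flips 1 -> legal
(5,3): no bracket -> illegal
(5,4): no bracket -> illegal
(5,5): no bracket -> illegal
B mobility = 7
-- W to move --
(0,2): flips 1 -> legal
(0,3): flips 2 -> legal
(0,4): flips 1 -> legal
(1,2): flips 1 -> legal
(1,4): no bracket -> illegal
(2,1): no bracket -> illegal
(3,1): flips 1 -> legal
(4,1): no bracket -> illegal
(4,2): flips 1 -> legal
(4,3): no bracket -> illegal
W mobility = 6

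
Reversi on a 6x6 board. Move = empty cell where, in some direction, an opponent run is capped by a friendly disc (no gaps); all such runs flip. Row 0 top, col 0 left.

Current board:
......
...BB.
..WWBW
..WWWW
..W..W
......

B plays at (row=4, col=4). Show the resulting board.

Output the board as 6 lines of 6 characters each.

Place B at (4,4); scan 8 dirs for brackets.
Dir NW: opp run (3,3) (2,2), next='.' -> no flip
Dir N: opp run (3,4) capped by B -> flip
Dir NE: opp run (3,5), next=edge -> no flip
Dir W: first cell '.' (not opp) -> no flip
Dir E: opp run (4,5), next=edge -> no flip
Dir SW: first cell '.' (not opp) -> no flip
Dir S: first cell '.' (not opp) -> no flip
Dir SE: first cell '.' (not opp) -> no flip
All flips: (3,4)

Answer: ......
...BB.
..WWBW
..WWBW
..W.BW
......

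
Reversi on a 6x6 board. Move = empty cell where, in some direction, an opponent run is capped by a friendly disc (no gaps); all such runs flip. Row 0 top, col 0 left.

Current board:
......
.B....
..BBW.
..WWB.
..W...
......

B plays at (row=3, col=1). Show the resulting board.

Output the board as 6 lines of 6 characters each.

Place B at (3,1); scan 8 dirs for brackets.
Dir NW: first cell '.' (not opp) -> no flip
Dir N: first cell '.' (not opp) -> no flip
Dir NE: first cell 'B' (not opp) -> no flip
Dir W: first cell '.' (not opp) -> no flip
Dir E: opp run (3,2) (3,3) capped by B -> flip
Dir SW: first cell '.' (not opp) -> no flip
Dir S: first cell '.' (not opp) -> no flip
Dir SE: opp run (4,2), next='.' -> no flip
All flips: (3,2) (3,3)

Answer: ......
.B....
..BBW.
.BBBB.
..W...
......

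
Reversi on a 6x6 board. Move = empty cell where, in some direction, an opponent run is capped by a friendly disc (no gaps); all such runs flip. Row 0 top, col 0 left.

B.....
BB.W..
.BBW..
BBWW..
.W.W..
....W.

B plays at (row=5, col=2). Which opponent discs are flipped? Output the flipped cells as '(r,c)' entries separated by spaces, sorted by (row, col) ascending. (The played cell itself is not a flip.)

Answer: (4,1)

Derivation:
Dir NW: opp run (4,1) capped by B -> flip
Dir N: first cell '.' (not opp) -> no flip
Dir NE: opp run (4,3), next='.' -> no flip
Dir W: first cell '.' (not opp) -> no flip
Dir E: first cell '.' (not opp) -> no flip
Dir SW: edge -> no flip
Dir S: edge -> no flip
Dir SE: edge -> no flip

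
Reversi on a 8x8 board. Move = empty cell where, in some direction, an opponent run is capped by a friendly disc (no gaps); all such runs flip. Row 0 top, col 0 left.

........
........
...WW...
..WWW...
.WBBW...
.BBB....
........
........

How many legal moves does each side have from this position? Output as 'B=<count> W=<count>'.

Answer: B=10 W=5

Derivation:
-- B to move --
(1,2): no bracket -> illegal
(1,3): flips 2 -> legal
(1,4): no bracket -> illegal
(1,5): flips 2 -> legal
(2,1): flips 1 -> legal
(2,2): flips 1 -> legal
(2,5): flips 1 -> legal
(3,0): flips 1 -> legal
(3,1): flips 1 -> legal
(3,5): flips 1 -> legal
(4,0): flips 1 -> legal
(4,5): flips 1 -> legal
(5,0): no bracket -> illegal
(5,4): no bracket -> illegal
(5,5): no bracket -> illegal
B mobility = 10
-- W to move --
(3,1): no bracket -> illegal
(4,0): no bracket -> illegal
(5,0): no bracket -> illegal
(5,4): flips 1 -> legal
(6,0): flips 2 -> legal
(6,1): flips 3 -> legal
(6,2): flips 3 -> legal
(6,3): flips 3 -> legal
(6,4): no bracket -> illegal
W mobility = 5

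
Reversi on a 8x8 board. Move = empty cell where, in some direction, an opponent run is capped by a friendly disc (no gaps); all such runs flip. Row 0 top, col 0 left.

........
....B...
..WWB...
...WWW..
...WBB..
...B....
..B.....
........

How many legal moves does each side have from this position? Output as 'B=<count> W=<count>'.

-- B to move --
(1,1): flips 2 -> legal
(1,2): flips 2 -> legal
(1,3): flips 3 -> legal
(2,1): flips 2 -> legal
(2,5): flips 1 -> legal
(2,6): flips 1 -> legal
(3,1): no bracket -> illegal
(3,2): flips 1 -> legal
(3,6): no bracket -> illegal
(4,2): flips 2 -> legal
(4,6): flips 1 -> legal
(5,2): no bracket -> illegal
(5,4): no bracket -> illegal
B mobility = 9
-- W to move --
(0,3): no bracket -> illegal
(0,4): flips 2 -> legal
(0,5): flips 1 -> legal
(1,3): flips 1 -> legal
(1,5): flips 1 -> legal
(2,5): flips 1 -> legal
(3,6): no bracket -> illegal
(4,2): no bracket -> illegal
(4,6): flips 2 -> legal
(5,1): no bracket -> illegal
(5,2): no bracket -> illegal
(5,4): flips 1 -> legal
(5,5): flips 2 -> legal
(5,6): flips 1 -> legal
(6,1): no bracket -> illegal
(6,3): flips 1 -> legal
(6,4): no bracket -> illegal
(7,1): flips 3 -> legal
(7,2): no bracket -> illegal
(7,3): no bracket -> illegal
W mobility = 11

Answer: B=9 W=11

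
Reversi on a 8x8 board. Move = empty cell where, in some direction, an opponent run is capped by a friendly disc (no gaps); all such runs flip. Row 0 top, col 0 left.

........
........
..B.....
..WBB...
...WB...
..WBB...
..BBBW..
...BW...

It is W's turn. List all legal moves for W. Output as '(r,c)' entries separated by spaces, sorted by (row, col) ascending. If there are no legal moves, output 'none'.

(1,1): no bracket -> illegal
(1,2): flips 1 -> legal
(1,3): no bracket -> illegal
(2,1): no bracket -> illegal
(2,3): flips 1 -> legal
(2,4): flips 4 -> legal
(2,5): flips 1 -> legal
(3,1): no bracket -> illegal
(3,5): flips 2 -> legal
(4,2): no bracket -> illegal
(4,5): flips 1 -> legal
(5,1): no bracket -> illegal
(5,5): flips 2 -> legal
(6,1): flips 3 -> legal
(7,1): no bracket -> illegal
(7,2): flips 2 -> legal
(7,5): no bracket -> illegal

Answer: (1,2) (2,3) (2,4) (2,5) (3,5) (4,5) (5,5) (6,1) (7,2)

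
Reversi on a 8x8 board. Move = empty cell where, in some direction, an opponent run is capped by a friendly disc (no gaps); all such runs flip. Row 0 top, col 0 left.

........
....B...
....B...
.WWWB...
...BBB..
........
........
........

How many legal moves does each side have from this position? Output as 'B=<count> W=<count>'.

-- B to move --
(2,0): no bracket -> illegal
(2,1): flips 1 -> legal
(2,2): flips 1 -> legal
(2,3): flips 1 -> legal
(3,0): flips 3 -> legal
(4,0): no bracket -> illegal
(4,1): no bracket -> illegal
(4,2): flips 1 -> legal
B mobility = 5
-- W to move --
(0,3): no bracket -> illegal
(0,4): no bracket -> illegal
(0,5): no bracket -> illegal
(1,3): no bracket -> illegal
(1,5): flips 1 -> legal
(2,3): no bracket -> illegal
(2,5): no bracket -> illegal
(3,5): flips 1 -> legal
(3,6): no bracket -> illegal
(4,2): no bracket -> illegal
(4,6): no bracket -> illegal
(5,2): no bracket -> illegal
(5,3): flips 1 -> legal
(5,4): flips 1 -> legal
(5,5): flips 1 -> legal
(5,6): no bracket -> illegal
W mobility = 5

Answer: B=5 W=5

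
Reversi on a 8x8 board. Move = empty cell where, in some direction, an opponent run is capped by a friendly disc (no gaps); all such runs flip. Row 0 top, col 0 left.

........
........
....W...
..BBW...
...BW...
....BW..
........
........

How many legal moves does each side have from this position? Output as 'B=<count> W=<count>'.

-- B to move --
(1,3): no bracket -> illegal
(1,4): flips 3 -> legal
(1,5): flips 1 -> legal
(2,3): no bracket -> illegal
(2,5): flips 1 -> legal
(3,5): flips 1 -> legal
(4,5): flips 1 -> legal
(4,6): no bracket -> illegal
(5,3): no bracket -> illegal
(5,6): flips 1 -> legal
(6,4): no bracket -> illegal
(6,5): no bracket -> illegal
(6,6): flips 2 -> legal
B mobility = 7
-- W to move --
(2,1): no bracket -> illegal
(2,2): flips 1 -> legal
(2,3): no bracket -> illegal
(3,1): flips 2 -> legal
(4,1): no bracket -> illegal
(4,2): flips 2 -> legal
(4,5): no bracket -> illegal
(5,2): flips 1 -> legal
(5,3): flips 1 -> legal
(6,3): no bracket -> illegal
(6,4): flips 1 -> legal
(6,5): no bracket -> illegal
W mobility = 6

Answer: B=7 W=6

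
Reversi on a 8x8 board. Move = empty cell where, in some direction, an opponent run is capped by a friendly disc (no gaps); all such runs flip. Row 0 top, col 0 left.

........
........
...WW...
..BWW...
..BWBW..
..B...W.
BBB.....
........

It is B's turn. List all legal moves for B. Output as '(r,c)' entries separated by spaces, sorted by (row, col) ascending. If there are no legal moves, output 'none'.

Answer: (1,4) (1,5) (2,2) (2,5) (3,5) (4,6) (5,4)

Derivation:
(1,2): no bracket -> illegal
(1,3): no bracket -> illegal
(1,4): flips 3 -> legal
(1,5): flips 2 -> legal
(2,2): flips 1 -> legal
(2,5): flips 2 -> legal
(3,5): flips 2 -> legal
(3,6): no bracket -> illegal
(4,6): flips 1 -> legal
(4,7): no bracket -> illegal
(5,3): no bracket -> illegal
(5,4): flips 1 -> legal
(5,5): no bracket -> illegal
(5,7): no bracket -> illegal
(6,5): no bracket -> illegal
(6,6): no bracket -> illegal
(6,7): no bracket -> illegal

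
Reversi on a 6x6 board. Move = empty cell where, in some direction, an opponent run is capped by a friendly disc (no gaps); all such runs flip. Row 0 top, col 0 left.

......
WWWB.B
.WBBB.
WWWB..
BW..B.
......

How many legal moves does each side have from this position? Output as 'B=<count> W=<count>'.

-- B to move --
(0,0): flips 1 -> legal
(0,1): flips 1 -> legal
(0,2): flips 1 -> legal
(0,3): no bracket -> illegal
(2,0): flips 2 -> legal
(4,2): flips 2 -> legal
(4,3): no bracket -> illegal
(5,0): flips 2 -> legal
(5,1): no bracket -> illegal
(5,2): no bracket -> illegal
B mobility = 6
-- W to move --
(0,2): no bracket -> illegal
(0,3): no bracket -> illegal
(0,4): flips 2 -> legal
(0,5): no bracket -> illegal
(1,4): flips 2 -> legal
(2,5): flips 3 -> legal
(3,4): flips 2 -> legal
(3,5): no bracket -> illegal
(4,2): no bracket -> illegal
(4,3): no bracket -> illegal
(4,5): no bracket -> illegal
(5,0): flips 1 -> legal
(5,1): no bracket -> illegal
(5,3): no bracket -> illegal
(5,4): no bracket -> illegal
(5,5): flips 3 -> legal
W mobility = 6

Answer: B=6 W=6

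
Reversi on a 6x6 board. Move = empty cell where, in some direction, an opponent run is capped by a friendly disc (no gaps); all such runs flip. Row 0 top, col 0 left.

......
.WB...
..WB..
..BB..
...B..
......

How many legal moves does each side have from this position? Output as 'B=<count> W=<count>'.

-- B to move --
(0,0): flips 2 -> legal
(0,1): no bracket -> illegal
(0,2): no bracket -> illegal
(1,0): flips 1 -> legal
(1,3): no bracket -> illegal
(2,0): no bracket -> illegal
(2,1): flips 1 -> legal
(3,1): no bracket -> illegal
B mobility = 3
-- W to move --
(0,1): no bracket -> illegal
(0,2): flips 1 -> legal
(0,3): no bracket -> illegal
(1,3): flips 1 -> legal
(1,4): no bracket -> illegal
(2,1): no bracket -> illegal
(2,4): flips 1 -> legal
(3,1): no bracket -> illegal
(3,4): no bracket -> illegal
(4,1): no bracket -> illegal
(4,2): flips 1 -> legal
(4,4): flips 1 -> legal
(5,2): no bracket -> illegal
(5,3): no bracket -> illegal
(5,4): no bracket -> illegal
W mobility = 5

Answer: B=3 W=5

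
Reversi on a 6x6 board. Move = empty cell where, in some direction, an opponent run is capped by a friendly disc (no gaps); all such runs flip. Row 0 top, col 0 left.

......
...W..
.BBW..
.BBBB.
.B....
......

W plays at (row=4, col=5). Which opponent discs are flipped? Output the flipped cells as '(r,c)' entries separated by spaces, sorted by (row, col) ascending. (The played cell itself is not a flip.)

Dir NW: opp run (3,4) capped by W -> flip
Dir N: first cell '.' (not opp) -> no flip
Dir NE: edge -> no flip
Dir W: first cell '.' (not opp) -> no flip
Dir E: edge -> no flip
Dir SW: first cell '.' (not opp) -> no flip
Dir S: first cell '.' (not opp) -> no flip
Dir SE: edge -> no flip

Answer: (3,4)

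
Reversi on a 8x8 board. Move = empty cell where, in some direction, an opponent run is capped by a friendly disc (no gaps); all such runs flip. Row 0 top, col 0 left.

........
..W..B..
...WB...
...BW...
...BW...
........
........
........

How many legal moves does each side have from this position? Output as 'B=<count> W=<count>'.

-- B to move --
(0,1): no bracket -> illegal
(0,2): no bracket -> illegal
(0,3): no bracket -> illegal
(1,1): no bracket -> illegal
(1,3): flips 1 -> legal
(1,4): no bracket -> illegal
(2,1): no bracket -> illegal
(2,2): flips 1 -> legal
(2,5): flips 1 -> legal
(3,2): no bracket -> illegal
(3,5): flips 1 -> legal
(4,5): flips 1 -> legal
(5,3): no bracket -> illegal
(5,4): flips 2 -> legal
(5,5): flips 1 -> legal
B mobility = 7
-- W to move --
(0,4): no bracket -> illegal
(0,5): no bracket -> illegal
(0,6): no bracket -> illegal
(1,3): no bracket -> illegal
(1,4): flips 1 -> legal
(1,6): no bracket -> illegal
(2,2): flips 1 -> legal
(2,5): flips 1 -> legal
(2,6): no bracket -> illegal
(3,2): flips 1 -> legal
(3,5): no bracket -> illegal
(4,2): flips 1 -> legal
(5,2): flips 1 -> legal
(5,3): flips 2 -> legal
(5,4): no bracket -> illegal
W mobility = 7

Answer: B=7 W=7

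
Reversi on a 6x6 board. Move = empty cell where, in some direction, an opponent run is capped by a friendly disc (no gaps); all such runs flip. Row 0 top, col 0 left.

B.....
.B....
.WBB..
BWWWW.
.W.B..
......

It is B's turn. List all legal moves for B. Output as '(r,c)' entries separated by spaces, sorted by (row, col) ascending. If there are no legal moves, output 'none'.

Answer: (1,0) (1,2) (2,0) (2,5) (3,5) (4,0) (4,2) (4,4) (4,5) (5,0) (5,1) (5,2)

Derivation:
(1,0): flips 2 -> legal
(1,2): flips 1 -> legal
(2,0): flips 1 -> legal
(2,4): no bracket -> illegal
(2,5): flips 1 -> legal
(3,5): flips 4 -> legal
(4,0): flips 1 -> legal
(4,2): flips 1 -> legal
(4,4): flips 1 -> legal
(4,5): flips 1 -> legal
(5,0): flips 2 -> legal
(5,1): flips 3 -> legal
(5,2): flips 1 -> legal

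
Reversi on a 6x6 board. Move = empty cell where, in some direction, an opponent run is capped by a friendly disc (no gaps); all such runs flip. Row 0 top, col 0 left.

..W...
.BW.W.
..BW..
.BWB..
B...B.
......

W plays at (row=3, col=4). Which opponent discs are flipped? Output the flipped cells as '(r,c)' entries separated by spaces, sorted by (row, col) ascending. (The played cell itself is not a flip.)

Dir NW: first cell 'W' (not opp) -> no flip
Dir N: first cell '.' (not opp) -> no flip
Dir NE: first cell '.' (not opp) -> no flip
Dir W: opp run (3,3) capped by W -> flip
Dir E: first cell '.' (not opp) -> no flip
Dir SW: first cell '.' (not opp) -> no flip
Dir S: opp run (4,4), next='.' -> no flip
Dir SE: first cell '.' (not opp) -> no flip

Answer: (3,3)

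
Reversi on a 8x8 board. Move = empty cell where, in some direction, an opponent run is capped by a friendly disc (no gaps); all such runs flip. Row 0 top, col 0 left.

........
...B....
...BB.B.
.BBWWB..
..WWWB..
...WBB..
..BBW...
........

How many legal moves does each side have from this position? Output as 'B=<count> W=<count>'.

-- B to move --
(2,2): flips 2 -> legal
(2,5): no bracket -> illegal
(4,1): flips 3 -> legal
(5,1): flips 2 -> legal
(5,2): flips 2 -> legal
(6,5): flips 1 -> legal
(7,3): flips 1 -> legal
(7,4): flips 1 -> legal
(7,5): flips 3 -> legal
B mobility = 8
-- W to move --
(0,2): no bracket -> illegal
(0,3): flips 2 -> legal
(0,4): no bracket -> illegal
(1,2): flips 1 -> legal
(1,4): flips 1 -> legal
(1,5): flips 1 -> legal
(1,6): no bracket -> illegal
(1,7): flips 2 -> legal
(2,0): flips 1 -> legal
(2,1): flips 1 -> legal
(2,2): flips 1 -> legal
(2,5): no bracket -> illegal
(2,7): no bracket -> illegal
(3,0): flips 2 -> legal
(3,6): flips 1 -> legal
(3,7): no bracket -> illegal
(4,0): no bracket -> illegal
(4,1): no bracket -> illegal
(4,6): flips 2 -> legal
(5,1): no bracket -> illegal
(5,2): no bracket -> illegal
(5,6): flips 3 -> legal
(6,1): flips 2 -> legal
(6,5): flips 1 -> legal
(6,6): flips 1 -> legal
(7,1): flips 1 -> legal
(7,2): no bracket -> illegal
(7,3): flips 1 -> legal
(7,4): no bracket -> illegal
W mobility = 17

Answer: B=8 W=17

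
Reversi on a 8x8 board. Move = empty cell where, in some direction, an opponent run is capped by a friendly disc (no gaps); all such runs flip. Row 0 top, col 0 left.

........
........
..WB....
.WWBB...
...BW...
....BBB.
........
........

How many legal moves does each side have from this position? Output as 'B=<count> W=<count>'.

Answer: B=5 W=7

Derivation:
-- B to move --
(1,1): flips 1 -> legal
(1,2): no bracket -> illegal
(1,3): no bracket -> illegal
(2,0): no bracket -> illegal
(2,1): flips 2 -> legal
(3,0): flips 2 -> legal
(3,5): no bracket -> illegal
(4,0): no bracket -> illegal
(4,1): flips 1 -> legal
(4,2): no bracket -> illegal
(4,5): flips 1 -> legal
(5,3): no bracket -> illegal
B mobility = 5
-- W to move --
(1,2): no bracket -> illegal
(1,3): no bracket -> illegal
(1,4): flips 1 -> legal
(2,4): flips 2 -> legal
(2,5): no bracket -> illegal
(3,5): flips 2 -> legal
(4,2): flips 1 -> legal
(4,5): no bracket -> illegal
(4,6): no bracket -> illegal
(4,7): no bracket -> illegal
(5,2): no bracket -> illegal
(5,3): no bracket -> illegal
(5,7): no bracket -> illegal
(6,3): no bracket -> illegal
(6,4): flips 1 -> legal
(6,5): flips 2 -> legal
(6,6): flips 1 -> legal
(6,7): no bracket -> illegal
W mobility = 7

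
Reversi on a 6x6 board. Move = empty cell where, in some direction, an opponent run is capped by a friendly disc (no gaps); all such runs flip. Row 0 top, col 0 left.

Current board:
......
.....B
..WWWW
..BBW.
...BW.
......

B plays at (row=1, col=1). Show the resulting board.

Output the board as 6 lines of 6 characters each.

Place B at (1,1); scan 8 dirs for brackets.
Dir NW: first cell '.' (not opp) -> no flip
Dir N: first cell '.' (not opp) -> no flip
Dir NE: first cell '.' (not opp) -> no flip
Dir W: first cell '.' (not opp) -> no flip
Dir E: first cell '.' (not opp) -> no flip
Dir SW: first cell '.' (not opp) -> no flip
Dir S: first cell '.' (not opp) -> no flip
Dir SE: opp run (2,2) capped by B -> flip
All flips: (2,2)

Answer: ......
.B...B
..BWWW
..BBW.
...BW.
......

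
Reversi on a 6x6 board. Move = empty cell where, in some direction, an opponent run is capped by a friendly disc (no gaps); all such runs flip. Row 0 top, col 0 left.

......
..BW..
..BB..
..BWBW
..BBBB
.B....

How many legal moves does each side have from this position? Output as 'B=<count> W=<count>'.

-- B to move --
(0,2): no bracket -> illegal
(0,3): flips 1 -> legal
(0,4): flips 1 -> legal
(1,4): flips 1 -> legal
(2,4): flips 1 -> legal
(2,5): flips 1 -> legal
B mobility = 5
-- W to move --
(0,1): no bracket -> illegal
(0,2): no bracket -> illegal
(0,3): no bracket -> illegal
(1,1): flips 2 -> legal
(1,4): no bracket -> illegal
(2,1): no bracket -> illegal
(2,4): no bracket -> illegal
(2,5): no bracket -> illegal
(3,1): flips 2 -> legal
(4,0): no bracket -> illegal
(4,1): no bracket -> illegal
(5,0): no bracket -> illegal
(5,2): no bracket -> illegal
(5,3): flips 2 -> legal
(5,4): no bracket -> illegal
(5,5): flips 2 -> legal
W mobility = 4

Answer: B=5 W=4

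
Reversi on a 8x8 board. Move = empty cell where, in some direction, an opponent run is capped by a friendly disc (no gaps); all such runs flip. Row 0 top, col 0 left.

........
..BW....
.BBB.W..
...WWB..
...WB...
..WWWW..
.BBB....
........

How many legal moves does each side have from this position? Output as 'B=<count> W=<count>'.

-- B to move --
(0,2): no bracket -> illegal
(0,3): flips 1 -> legal
(0,4): flips 1 -> legal
(1,4): flips 1 -> legal
(1,5): flips 1 -> legal
(1,6): flips 4 -> legal
(2,4): flips 1 -> legal
(2,6): no bracket -> illegal
(3,2): flips 2 -> legal
(3,6): no bracket -> illegal
(4,1): flips 1 -> legal
(4,2): flips 2 -> legal
(4,5): flips 2 -> legal
(4,6): no bracket -> illegal
(5,1): no bracket -> illegal
(5,6): no bracket -> illegal
(6,4): flips 1 -> legal
(6,5): no bracket -> illegal
(6,6): flips 1 -> legal
B mobility = 12
-- W to move --
(0,1): flips 2 -> legal
(0,2): no bracket -> illegal
(0,3): no bracket -> illegal
(1,0): no bracket -> illegal
(1,1): flips 2 -> legal
(1,4): no bracket -> illegal
(2,0): no bracket -> illegal
(2,4): no bracket -> illegal
(2,6): flips 2 -> legal
(3,0): no bracket -> illegal
(3,1): flips 1 -> legal
(3,2): no bracket -> illegal
(3,6): flips 1 -> legal
(4,5): flips 2 -> legal
(4,6): no bracket -> illegal
(5,0): no bracket -> illegal
(5,1): no bracket -> illegal
(6,0): no bracket -> illegal
(6,4): no bracket -> illegal
(7,0): flips 1 -> legal
(7,1): flips 1 -> legal
(7,2): flips 2 -> legal
(7,3): flips 1 -> legal
(7,4): flips 1 -> legal
W mobility = 11

Answer: B=12 W=11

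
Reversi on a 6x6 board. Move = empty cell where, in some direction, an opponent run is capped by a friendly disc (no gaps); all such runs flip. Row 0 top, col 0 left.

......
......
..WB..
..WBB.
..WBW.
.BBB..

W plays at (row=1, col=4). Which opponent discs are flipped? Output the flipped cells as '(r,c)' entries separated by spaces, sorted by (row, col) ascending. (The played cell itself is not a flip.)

Answer: (2,3)

Derivation:
Dir NW: first cell '.' (not opp) -> no flip
Dir N: first cell '.' (not opp) -> no flip
Dir NE: first cell '.' (not opp) -> no flip
Dir W: first cell '.' (not opp) -> no flip
Dir E: first cell '.' (not opp) -> no flip
Dir SW: opp run (2,3) capped by W -> flip
Dir S: first cell '.' (not opp) -> no flip
Dir SE: first cell '.' (not opp) -> no flip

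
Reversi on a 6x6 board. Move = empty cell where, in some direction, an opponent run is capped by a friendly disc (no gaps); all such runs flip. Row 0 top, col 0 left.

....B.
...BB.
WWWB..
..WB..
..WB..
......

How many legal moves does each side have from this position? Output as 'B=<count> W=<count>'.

Answer: B=5 W=5

Derivation:
-- B to move --
(1,0): flips 2 -> legal
(1,1): flips 1 -> legal
(1,2): no bracket -> illegal
(3,0): no bracket -> illegal
(3,1): flips 2 -> legal
(4,1): flips 2 -> legal
(5,1): flips 1 -> legal
(5,2): no bracket -> illegal
(5,3): no bracket -> illegal
B mobility = 5
-- W to move --
(0,2): no bracket -> illegal
(0,3): no bracket -> illegal
(0,5): flips 2 -> legal
(1,2): no bracket -> illegal
(1,5): no bracket -> illegal
(2,4): flips 2 -> legal
(2,5): no bracket -> illegal
(3,4): flips 1 -> legal
(4,4): flips 2 -> legal
(5,2): no bracket -> illegal
(5,3): no bracket -> illegal
(5,4): flips 1 -> legal
W mobility = 5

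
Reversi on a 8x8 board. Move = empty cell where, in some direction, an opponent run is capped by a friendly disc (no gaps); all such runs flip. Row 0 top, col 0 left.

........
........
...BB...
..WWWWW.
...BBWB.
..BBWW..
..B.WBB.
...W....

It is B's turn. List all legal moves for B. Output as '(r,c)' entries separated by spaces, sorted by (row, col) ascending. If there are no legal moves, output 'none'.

Answer: (2,1) (2,2) (2,5) (2,6) (4,1) (4,2) (5,6) (6,3) (7,4) (7,5)

Derivation:
(2,1): flips 1 -> legal
(2,2): flips 1 -> legal
(2,5): flips 4 -> legal
(2,6): flips 2 -> legal
(2,7): no bracket -> illegal
(3,1): no bracket -> illegal
(3,7): no bracket -> illegal
(4,1): flips 1 -> legal
(4,2): flips 1 -> legal
(4,7): no bracket -> illegal
(5,6): flips 4 -> legal
(6,3): flips 1 -> legal
(7,2): no bracket -> illegal
(7,4): flips 2 -> legal
(7,5): flips 1 -> legal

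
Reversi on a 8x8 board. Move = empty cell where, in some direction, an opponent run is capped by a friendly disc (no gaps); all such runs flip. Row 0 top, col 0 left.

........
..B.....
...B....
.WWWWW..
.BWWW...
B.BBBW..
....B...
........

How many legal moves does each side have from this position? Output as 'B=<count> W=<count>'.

Answer: B=9 W=12

Derivation:
-- B to move --
(2,0): flips 2 -> legal
(2,1): flips 3 -> legal
(2,2): flips 2 -> legal
(2,4): flips 2 -> legal
(2,5): flips 2 -> legal
(2,6): flips 2 -> legal
(3,0): no bracket -> illegal
(3,6): no bracket -> illegal
(4,0): no bracket -> illegal
(4,5): flips 4 -> legal
(4,6): flips 1 -> legal
(5,1): no bracket -> illegal
(5,6): flips 1 -> legal
(6,5): no bracket -> illegal
(6,6): no bracket -> illegal
B mobility = 9
-- W to move --
(0,1): flips 2 -> legal
(0,2): no bracket -> illegal
(0,3): no bracket -> illegal
(1,1): no bracket -> illegal
(1,3): flips 1 -> legal
(1,4): flips 1 -> legal
(2,1): no bracket -> illegal
(2,2): no bracket -> illegal
(2,4): no bracket -> illegal
(3,0): no bracket -> illegal
(4,0): flips 1 -> legal
(4,5): no bracket -> illegal
(5,1): flips 4 -> legal
(6,0): no bracket -> illegal
(6,1): flips 1 -> legal
(6,2): flips 2 -> legal
(6,3): flips 1 -> legal
(6,5): flips 1 -> legal
(7,3): flips 1 -> legal
(7,4): flips 2 -> legal
(7,5): flips 2 -> legal
W mobility = 12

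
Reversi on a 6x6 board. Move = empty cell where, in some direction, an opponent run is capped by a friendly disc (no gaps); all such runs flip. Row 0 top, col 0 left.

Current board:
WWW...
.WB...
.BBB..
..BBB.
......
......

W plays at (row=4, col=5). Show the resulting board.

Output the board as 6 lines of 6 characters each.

Answer: WWW...
.WW...
.BBW..
..BBW.
.....W
......

Derivation:
Place W at (4,5); scan 8 dirs for brackets.
Dir NW: opp run (3,4) (2,3) (1,2) capped by W -> flip
Dir N: first cell '.' (not opp) -> no flip
Dir NE: edge -> no flip
Dir W: first cell '.' (not opp) -> no flip
Dir E: edge -> no flip
Dir SW: first cell '.' (not opp) -> no flip
Dir S: first cell '.' (not opp) -> no flip
Dir SE: edge -> no flip
All flips: (1,2) (2,3) (3,4)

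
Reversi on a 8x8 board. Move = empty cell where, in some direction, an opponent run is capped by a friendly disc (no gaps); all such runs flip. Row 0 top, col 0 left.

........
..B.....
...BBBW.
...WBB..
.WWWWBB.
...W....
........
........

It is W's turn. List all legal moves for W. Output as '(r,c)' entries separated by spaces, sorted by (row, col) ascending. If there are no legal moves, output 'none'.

Answer: (1,3) (1,4) (1,5) (1,6) (2,2) (3,6) (4,7)

Derivation:
(0,1): no bracket -> illegal
(0,2): no bracket -> illegal
(0,3): no bracket -> illegal
(1,1): no bracket -> illegal
(1,3): flips 1 -> legal
(1,4): flips 2 -> legal
(1,5): flips 1 -> legal
(1,6): flips 2 -> legal
(2,1): no bracket -> illegal
(2,2): flips 3 -> legal
(3,2): no bracket -> illegal
(3,6): flips 2 -> legal
(3,7): no bracket -> illegal
(4,7): flips 2 -> legal
(5,4): no bracket -> illegal
(5,5): no bracket -> illegal
(5,6): no bracket -> illegal
(5,7): no bracket -> illegal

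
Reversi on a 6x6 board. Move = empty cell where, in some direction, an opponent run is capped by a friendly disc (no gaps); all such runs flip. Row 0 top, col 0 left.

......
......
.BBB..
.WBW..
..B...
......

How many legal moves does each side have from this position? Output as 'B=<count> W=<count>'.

Answer: B=8 W=4

Derivation:
-- B to move --
(2,0): flips 1 -> legal
(2,4): flips 1 -> legal
(3,0): flips 1 -> legal
(3,4): flips 1 -> legal
(4,0): flips 1 -> legal
(4,1): flips 1 -> legal
(4,3): flips 1 -> legal
(4,4): flips 1 -> legal
B mobility = 8
-- W to move --
(1,0): no bracket -> illegal
(1,1): flips 2 -> legal
(1,2): no bracket -> illegal
(1,3): flips 2 -> legal
(1,4): no bracket -> illegal
(2,0): no bracket -> illegal
(2,4): no bracket -> illegal
(3,0): no bracket -> illegal
(3,4): no bracket -> illegal
(4,1): no bracket -> illegal
(4,3): no bracket -> illegal
(5,1): flips 1 -> legal
(5,2): no bracket -> illegal
(5,3): flips 1 -> legal
W mobility = 4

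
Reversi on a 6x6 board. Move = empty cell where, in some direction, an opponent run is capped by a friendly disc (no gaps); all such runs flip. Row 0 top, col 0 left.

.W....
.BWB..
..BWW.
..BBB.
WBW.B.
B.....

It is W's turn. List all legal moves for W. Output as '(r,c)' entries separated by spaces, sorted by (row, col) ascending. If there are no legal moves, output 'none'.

Answer: (0,2) (0,3) (1,0) (1,4) (2,1) (4,3) (4,5) (5,4)

Derivation:
(0,0): no bracket -> illegal
(0,2): flips 1 -> legal
(0,3): flips 1 -> legal
(0,4): no bracket -> illegal
(1,0): flips 1 -> legal
(1,4): flips 1 -> legal
(2,0): no bracket -> illegal
(2,1): flips 2 -> legal
(2,5): no bracket -> illegal
(3,0): no bracket -> illegal
(3,1): no bracket -> illegal
(3,5): no bracket -> illegal
(4,3): flips 1 -> legal
(4,5): flips 1 -> legal
(5,1): no bracket -> illegal
(5,2): no bracket -> illegal
(5,3): no bracket -> illegal
(5,4): flips 2 -> legal
(5,5): no bracket -> illegal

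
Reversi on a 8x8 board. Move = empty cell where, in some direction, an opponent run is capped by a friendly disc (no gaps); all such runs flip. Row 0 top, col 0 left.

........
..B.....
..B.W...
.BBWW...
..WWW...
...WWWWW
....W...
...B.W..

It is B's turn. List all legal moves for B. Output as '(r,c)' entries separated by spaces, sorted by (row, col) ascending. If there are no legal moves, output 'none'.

Answer: (3,5) (4,6) (5,2) (6,5) (6,6)

Derivation:
(1,3): no bracket -> illegal
(1,4): no bracket -> illegal
(1,5): no bracket -> illegal
(2,3): no bracket -> illegal
(2,5): no bracket -> illegal
(3,5): flips 2 -> legal
(4,1): no bracket -> illegal
(4,5): no bracket -> illegal
(4,6): flips 2 -> legal
(4,7): no bracket -> illegal
(5,1): no bracket -> illegal
(5,2): flips 1 -> legal
(6,2): no bracket -> illegal
(6,3): no bracket -> illegal
(6,5): flips 2 -> legal
(6,6): flips 3 -> legal
(6,7): no bracket -> illegal
(7,4): no bracket -> illegal
(7,6): no bracket -> illegal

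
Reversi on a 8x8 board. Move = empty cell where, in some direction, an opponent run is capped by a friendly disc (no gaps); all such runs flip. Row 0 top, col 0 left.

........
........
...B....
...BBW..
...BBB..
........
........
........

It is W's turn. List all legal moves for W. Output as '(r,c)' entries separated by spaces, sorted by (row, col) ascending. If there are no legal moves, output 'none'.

(1,2): no bracket -> illegal
(1,3): no bracket -> illegal
(1,4): no bracket -> illegal
(2,2): no bracket -> illegal
(2,4): no bracket -> illegal
(2,5): no bracket -> illegal
(3,2): flips 2 -> legal
(3,6): no bracket -> illegal
(4,2): no bracket -> illegal
(4,6): no bracket -> illegal
(5,2): no bracket -> illegal
(5,3): flips 1 -> legal
(5,4): no bracket -> illegal
(5,5): flips 1 -> legal
(5,6): no bracket -> illegal

Answer: (3,2) (5,3) (5,5)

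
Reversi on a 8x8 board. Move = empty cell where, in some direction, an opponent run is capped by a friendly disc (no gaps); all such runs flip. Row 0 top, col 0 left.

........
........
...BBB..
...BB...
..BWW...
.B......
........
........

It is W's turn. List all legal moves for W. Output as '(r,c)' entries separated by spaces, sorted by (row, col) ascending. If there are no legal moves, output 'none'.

(1,2): no bracket -> illegal
(1,3): flips 2 -> legal
(1,4): flips 2 -> legal
(1,5): no bracket -> illegal
(1,6): flips 2 -> legal
(2,2): flips 1 -> legal
(2,6): no bracket -> illegal
(3,1): no bracket -> illegal
(3,2): no bracket -> illegal
(3,5): no bracket -> illegal
(3,6): no bracket -> illegal
(4,0): no bracket -> illegal
(4,1): flips 1 -> legal
(4,5): no bracket -> illegal
(5,0): no bracket -> illegal
(5,2): no bracket -> illegal
(5,3): no bracket -> illegal
(6,0): no bracket -> illegal
(6,1): no bracket -> illegal
(6,2): no bracket -> illegal

Answer: (1,3) (1,4) (1,6) (2,2) (4,1)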